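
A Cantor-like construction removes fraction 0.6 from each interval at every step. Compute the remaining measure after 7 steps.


Step 1: At each step, fraction remaining = 1 - 0.6 = 0.4
Step 2: After 7 steps, measure = (0.4)^7
Result = 0.001638


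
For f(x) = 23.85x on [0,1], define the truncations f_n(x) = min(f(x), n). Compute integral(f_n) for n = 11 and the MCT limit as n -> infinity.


f(x) = 23.85x on [0,1]; f_n(x) = min(23.85x, n). At n = 11:
Step 1: f(x) reaches 11 at x = 11/23.85 = 0.461216
Step 2: integral(f_11) = integral(23.85x, 0, 0.461216) + integral(11, 0.461216, 1)
       = 23.85*0.461216^2/2 + 11*(1 - 0.461216)
       = 2.536688 + 5.926625
       = 8.463312
Step 3: As n -> infinity, f_n increases to f, so by MCT integral(f_n) -> integral(f) = 23.85/2 = 11.925.
Convergence: integral(f_11) = 8.463312 -> 11.925 as n -> infinity


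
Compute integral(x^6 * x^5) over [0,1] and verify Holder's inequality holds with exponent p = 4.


Step 1: Exact integral of f*g = integral(x^11, 0, 1) = 1/12
     = 0.083333
Step 2: Holder bound with p=4, q=1.333333:
  ||f||_p = (integral x^24 dx)^(1/4) = (1/25)^(1/4) = 0.447214
  ||g||_q = (integral x^6.666667 dx)^(1/1.333333) = (1/7.666667)^(1/1.333333) = 0.217043
Step 3: Holder bound = ||f||_p * ||g||_q = 0.447214 * 0.217043 = 0.097064
Verification: 0.083333 <= 0.097064 (Holder holds)


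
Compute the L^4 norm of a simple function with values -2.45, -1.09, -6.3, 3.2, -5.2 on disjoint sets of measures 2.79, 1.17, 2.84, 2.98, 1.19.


Step 1: Compute |f_i|^4 for each value:
  |-2.45|^4 = 36.030006
  |-1.09|^4 = 1.411582
  |-6.3|^4 = 1575.2961
  |3.2|^4 = 104.8576
  |-5.2|^4 = 731.1616
Step 2: Multiply by measures and sum:
  36.030006 * 2.79 = 100.523717
  1.411582 * 1.17 = 1.65155
  1575.2961 * 2.84 = 4473.840924
  104.8576 * 2.98 = 312.475648
  731.1616 * 1.19 = 870.082304
Sum = 100.523717 + 1.65155 + 4473.840924 + 312.475648 + 870.082304 = 5758.574144
Step 3: Take the p-th root:
||f||_4 = (5758.574144)^(1/4) = 8.711215


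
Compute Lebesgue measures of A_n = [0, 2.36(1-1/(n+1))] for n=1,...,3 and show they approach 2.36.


By continuity of measure from below: if A_n increases to A, then m(A_n) -> m(A).
Here A = [0, 2.36], so m(A) = 2.36
Step 1: a_1 = 2.36*(1 - 1/2) = 1.18, m(A_1) = 1.18
Step 2: a_2 = 2.36*(1 - 1/3) = 1.5733, m(A_2) = 1.5733
Step 3: a_3 = 2.36*(1 - 1/4) = 1.77, m(A_3) = 1.77
Limit: m(A_n) -> m([0,2.36]) = 2.36


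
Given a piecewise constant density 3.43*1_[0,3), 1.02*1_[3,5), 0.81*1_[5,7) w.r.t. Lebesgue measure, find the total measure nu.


Integrate each piece of the Radon-Nikodym derivative:
Step 1: integral_0^3 3.43 dx = 3.43*(3-0) = 3.43*3 = 10.29
Step 2: integral_3^5 1.02 dx = 1.02*(5-3) = 1.02*2 = 2.04
Step 3: integral_5^7 0.81 dx = 0.81*(7-5) = 0.81*2 = 1.62
Total: 10.29 + 2.04 + 1.62 = 13.95


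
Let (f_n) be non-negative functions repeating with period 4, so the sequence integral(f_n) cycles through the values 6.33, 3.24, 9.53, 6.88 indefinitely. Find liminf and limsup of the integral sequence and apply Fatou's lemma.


The sequence (integral(f_n)) is periodic with period 4, repeating the values 6.33, 3.24, 9.53, 6.88 indefinitely.
Step 1: For a periodic sequence, every tail (a_m, a_(m+1), ...) contains all 4 period values infinitely often.
Step 2: Hence inf of every tail = min of the period values = min(6.33, 3.24, 9.53, 6.88) = 3.24.
        liminf_n integral(f_n) = sup over m of (inf of tail from m) = 3.24.
Step 3: Similarly sup of every tail = max of the period values = 9.53.
        limsup_n integral(f_n) = 9.53.
Step 4: Fatou's lemma: integral(liminf_n f_n) <= liminf_n integral(f_n) = 3.24.
        So the integral of the pointwise liminf is at most 3.24.


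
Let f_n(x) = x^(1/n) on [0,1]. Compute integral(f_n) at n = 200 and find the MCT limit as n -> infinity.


At n = 200: f_200(x) = x^(1/200).
Step 1: integral(x^(1/200), 0, 1) = [x^(1/200+1) / (1/200+1)] from 0 to 1
     = 1 / (1/200 + 1) = 1 / ((200+1)/200) = 200/(200+1)
     = 200/201 = 0.995025
Step 2: As n -> infinity, f_n(x) = x^(1/n) -> 1 for x in (0,1], and f_n is increasing in n.
By MCT, lim_n integral(f_n) = integral(lim_n f_n) = integral(1, 0, 1) = 1.
Step 3: Verify convergence: 200/201 = 0.995025 -> 1


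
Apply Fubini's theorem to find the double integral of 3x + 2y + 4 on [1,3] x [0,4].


By Fubini, integrate in x first, then y.
Step 1: Fix y, integrate over x in [1,3]:
  integral(3x + 2y + 4, x=1..3)
  = 3*(3^2 - 1^2)/2 + (2y + 4)*(3 - 1)
  = 12 + (2y + 4)*2
  = 12 + 4y + 8
  = 20 + 4y
Step 2: Integrate over y in [0,4]:
  integral(20 + 4y, y=0..4)
  = 20*4 + 4*(4^2 - 0^2)/2
  = 80 + 32
  = 112


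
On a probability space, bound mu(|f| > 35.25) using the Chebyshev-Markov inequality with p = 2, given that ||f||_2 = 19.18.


Chebyshev/Markov inequality: mu(|f| > eps) <= (||f||_p / eps)^p
Step 1: ||f||_2 / eps = 19.18 / 35.25 = 0.544113
Step 2: Raise to power p = 2:
  (0.544113)^2 = 0.296059
Step 3: Therefore mu(|f| > 35.25) <= 0.296059


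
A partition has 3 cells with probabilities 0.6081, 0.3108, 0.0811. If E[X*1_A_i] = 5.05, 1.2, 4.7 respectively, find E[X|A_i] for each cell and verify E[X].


For each cell A_i: E[X|A_i] = E[X*1_A_i] / P(A_i)
Step 1: E[X|A_1] = 5.05 / 0.6081 = 8.304555
Step 2: E[X|A_2] = 1.2 / 0.3108 = 3.861004
Step 3: E[X|A_3] = 4.7 / 0.0811 = 57.953144
Verification: E[X] = sum E[X*1_A_i] = 5.05 + 1.2 + 4.7 = 10.95


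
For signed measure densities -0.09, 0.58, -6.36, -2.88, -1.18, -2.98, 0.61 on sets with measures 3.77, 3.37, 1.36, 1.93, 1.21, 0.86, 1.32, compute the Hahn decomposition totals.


Step 1: Compute signed measure on each set:
  Set 1: -0.09 * 3.77 = -0.3393
  Set 2: 0.58 * 3.37 = 1.9546
  Set 3: -6.36 * 1.36 = -8.6496
  Set 4: -2.88 * 1.93 = -5.5584
  Set 5: -1.18 * 1.21 = -1.4278
  Set 6: -2.98 * 0.86 = -2.5628
  Set 7: 0.61 * 1.32 = 0.8052
Step 2: Total signed measure = (-0.3393) + (1.9546) + (-8.6496) + (-5.5584) + (-1.4278) + (-2.5628) + (0.8052)
     = -15.7781
Step 3: Positive part mu+(X) = sum of positive contributions = 2.7598
Step 4: Negative part mu-(X) = |sum of negative contributions| = 18.5379


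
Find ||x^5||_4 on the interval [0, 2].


Step 1: ||f||_4 = (integral_0^2 |x^5|^4 dx)^(1/4)
     = (integral_0^2 x^20 dx)^(1/4)
Step 2: integral_0^2 x^20 dx = [x^21/(21)] from 0 to 2 = 2^21/21
     = 2097152/21 = 99864.380952
Step 3: ||f||_4 = (99864.380952)^(1/4) = 17.776762


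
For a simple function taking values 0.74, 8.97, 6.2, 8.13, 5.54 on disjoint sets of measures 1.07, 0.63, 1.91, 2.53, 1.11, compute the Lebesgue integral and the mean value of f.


Step 1: Integral = sum(value_i * measure_i)
= 0.74*1.07 + 8.97*0.63 + 6.2*1.91 + 8.13*2.53 + 5.54*1.11
= 0.7918 + 5.6511 + 11.842 + 20.5689 + 6.1494
= 45.0032
Step 2: Total measure of domain = 1.07 + 0.63 + 1.91 + 2.53 + 1.11 = 7.25
Step 3: Average value = 45.0032 / 7.25 = 6.207338


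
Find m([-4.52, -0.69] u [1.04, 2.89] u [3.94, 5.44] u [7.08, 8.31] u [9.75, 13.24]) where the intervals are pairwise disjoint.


For pairwise disjoint intervals, m(union) = sum of lengths.
= (-0.69 - -4.52) + (2.89 - 1.04) + (5.44 - 3.94) + (8.31 - 7.08) + (13.24 - 9.75)
= 3.83 + 1.85 + 1.5 + 1.23 + 3.49
= 11.9


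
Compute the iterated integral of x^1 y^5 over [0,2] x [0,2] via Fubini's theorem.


By Fubini's theorem, the double integral factors as a product of single integrals:
Step 1: integral_0^2 x^1 dx = [x^2/2] from 0 to 2
     = 2^2/2 = 2
Step 2: integral_0^2 y^5 dy = [y^6/6] from 0 to 2
     = 2^6/6 = 10.666667
Step 3: Double integral = 2 * 10.666667 = 21.333333


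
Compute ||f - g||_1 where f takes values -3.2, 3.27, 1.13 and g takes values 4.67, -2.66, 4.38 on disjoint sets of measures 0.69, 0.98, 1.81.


Step 1: Compute differences f_i - g_i:
  -3.2 - 4.67 = -7.87
  3.27 - -2.66 = 5.93
  1.13 - 4.38 = -3.25
Step 2: Compute |diff|^1 * measure for each set:
  |-7.87|^1 * 0.69 = 7.87 * 0.69 = 5.4303
  |5.93|^1 * 0.98 = 5.93 * 0.98 = 5.8114
  |-3.25|^1 * 1.81 = 3.25 * 1.81 = 5.8825
Step 3: Sum = 17.1242
Step 4: ||f-g||_1 = (17.1242)^(1/1) = 17.1242


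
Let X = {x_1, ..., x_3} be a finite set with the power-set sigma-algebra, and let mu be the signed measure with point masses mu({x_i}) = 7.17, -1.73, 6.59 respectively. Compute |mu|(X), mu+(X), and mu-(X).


Step 1: Every measurable set is a union of atoms (the cells / points), so a Hahn decomposition is
  obtained by grouping atoms by sign: P = union of atoms with mu > 0, N = union of the remaining atoms.
  Atoms in P (indices): 1, 3;  atoms in N (indices): 2
  Positive values: 7.17, 6.59
  Negative values: -1.73
Step 2: mu+(X) = mu(P) = sum of positive atom values = 13.76
Step 3: mu-(X) = -mu(N) = sum of |negative atom values| = 1.73
Step 4: |mu|(X) = mu+(X) + mu-(X) = 13.76 + 1.73 = 15.49


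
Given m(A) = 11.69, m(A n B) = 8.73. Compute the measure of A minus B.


m(A \ B) = m(A) - m(A n B)
= 11.69 - 8.73
= 2.96


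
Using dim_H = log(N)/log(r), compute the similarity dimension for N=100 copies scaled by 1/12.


For a self-similar set with N copies scaled by 1/r:
dim_H = log(N)/log(r) = log(100)/log(12)
= 4.60517/2.484907
= 1.853257


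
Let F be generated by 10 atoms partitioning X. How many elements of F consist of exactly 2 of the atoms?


Each element of F is a union of some subset of the 10 atoms.
Elements that are unions of exactly 2 atoms correspond to 2-element subsets of the 10 atoms.
Count = C(10, 2) = 10! / (2! * 8!) = 45.


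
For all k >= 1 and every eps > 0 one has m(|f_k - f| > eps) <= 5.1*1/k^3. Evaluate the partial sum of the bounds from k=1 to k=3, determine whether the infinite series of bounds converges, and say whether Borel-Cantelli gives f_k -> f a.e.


Step 1: List the terms 5.1*1/k^3 for k = 1 to 3:
  k=1: 5.1
  k=2: 0.6375
  k=3: 0.188889
Step 2: Partial sum = 5.1 + 0.6375 + 0.188889
     = 5.926389
Step 3: The full series sum_(k>=1) 5.1*1/k^3 converges (p-series with p = 3 > 1; a constant multiple of a convergent series converges).
Step 4: Fix eps > 0. Since sum_k m(|f_k - f| > eps) < infinity, the Borel-Cantelli lemma gives
        m(limsup_k {|f_k - f| > eps}) = 0, i.e. for a.e. x, |f_k(x) - f(x)| <= eps for all large k.
        Applying this with eps = 1/j for j = 1, 2, ... and intersecting the countably many full-measure sets,
        for a.e. x we get limsup_k |f_k(x) - f(x)| <= 1/j for every j, hence f_k -> f almost everywhere.
Conclusion: series converges; Borel-Cantelli yields f_k -> f a.e.


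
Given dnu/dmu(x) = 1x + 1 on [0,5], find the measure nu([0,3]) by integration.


nu(A) = integral_A (dnu/dmu) dmu = integral_0^3 (1x + 1) dx
Step 1: Antiderivative F(x) = (1/2)x^2 + 1x
Step 2: F(3) = (1/2)*3^2 + 1*3 = 4.5 + 3 = 7.5
Step 3: F(0) = (1/2)*0^2 + 1*0 = 0.0 + 0 = 0.0
Step 4: nu([0,3]) = F(3) - F(0) = 7.5 - 0.0 = 7.5


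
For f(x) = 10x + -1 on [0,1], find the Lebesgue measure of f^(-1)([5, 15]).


f^(-1)([5, 15]) = {x : 5 <= 10x + -1 <= 15}
Solving: (5 - -1)/10 <= x <= (15 - -1)/10
= [0.6, 1.6]
Intersecting with [0,1]: [0.6, 1]
Measure = 1 - 0.6 = 0.4


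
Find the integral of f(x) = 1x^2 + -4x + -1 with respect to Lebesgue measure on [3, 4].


The Lebesgue integral of a Riemann-integrable function agrees with the Riemann integral.
Antiderivative F(x) = (1/3)x^3 + (-4/2)x^2 + -1x
F(4) = (1/3)*4^3 + (-4/2)*4^2 + -1*4
     = (1/3)*64 + (-4/2)*16 + -1*4
     = 21.333333 + -32 + -4
     = -14.666667
F(3) = -12
Integral = F(4) - F(3) = -14.666667 - -12 = -2.666667


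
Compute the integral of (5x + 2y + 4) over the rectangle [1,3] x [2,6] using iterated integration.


By Fubini, integrate in x first, then y.
Step 1: Fix y, integrate over x in [1,3]:
  integral(5x + 2y + 4, x=1..3)
  = 5*(3^2 - 1^2)/2 + (2y + 4)*(3 - 1)
  = 20 + (2y + 4)*2
  = 20 + 4y + 8
  = 28 + 4y
Step 2: Integrate over y in [2,6]:
  integral(28 + 4y, y=2..6)
  = 28*4 + 4*(6^2 - 2^2)/2
  = 112 + 64
  = 176


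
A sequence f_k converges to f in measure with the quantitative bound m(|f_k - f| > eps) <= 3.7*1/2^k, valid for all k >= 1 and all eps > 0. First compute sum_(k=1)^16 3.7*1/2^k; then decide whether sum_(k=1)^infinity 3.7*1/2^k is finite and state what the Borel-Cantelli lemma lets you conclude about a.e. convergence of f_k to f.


Step 1: List the terms 3.7*1/2^k for k = 1 to 16:
  k=1: 1.85
  k=2: 0.925
  k=3: 0.4625
  k=4: 0.23125
  k=5: 0.115625
  k=6: 0.057813
  k=7: 0.028906
  k=8: 0.014453
  k=9: 0.007227
  k=10: 0.003613
  k=11: 0.001807
  k=12: 9.033203e-04
  k=13: 4.516602e-04
  k=14: 2.258301e-04
  k=15: 1.129150e-04
  k=16: 5.645752e-05
Step 2: Partial sum = 1.85 + 0.925 + 0.4625 + 0.23125 + 0.115625 + 0.057813 + 0.028906 + 0.014453 + 0.007227 + 0.003613 + 0.001807 + 9.033203e-04 + 4.516602e-04 + 2.258301e-04 + 1.129150e-04 + 5.645752e-05
     = 3.699944
Step 3: The full series sum_(k>=1) 3.7*1/2^k converges (geometric series with ratio 1/2 < 1; a constant multiple of a convergent series converges).
Step 4: Fix eps > 0. Since sum_k m(|f_k - f| > eps) < infinity, the Borel-Cantelli lemma gives
        m(limsup_k {|f_k - f| > eps}) = 0, i.e. for a.e. x, |f_k(x) - f(x)| <= eps for all large k.
        Applying this with eps = 1/j for j = 1, 2, ... and intersecting the countably many full-measure sets,
        for a.e. x we get limsup_k |f_k(x) - f(x)| <= 1/j for every j, hence f_k -> f almost everywhere.
Conclusion: series converges; Borel-Cantelli yields f_k -> f a.e.


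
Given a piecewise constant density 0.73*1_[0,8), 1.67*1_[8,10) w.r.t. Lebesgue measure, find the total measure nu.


Integrate each piece of the Radon-Nikodym derivative:
Step 1: integral_0^8 0.73 dx = 0.73*(8-0) = 0.73*8 = 5.84
Step 2: integral_8^10 1.67 dx = 1.67*(10-8) = 1.67*2 = 3.34
Total: 5.84 + 3.34 = 9.18


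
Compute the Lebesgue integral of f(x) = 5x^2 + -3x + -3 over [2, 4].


The Lebesgue integral of a Riemann-integrable function agrees with the Riemann integral.
Antiderivative F(x) = (5/3)x^3 + (-3/2)x^2 + -3x
F(4) = (5/3)*4^3 + (-3/2)*4^2 + -3*4
     = (5/3)*64 + (-3/2)*16 + -3*4
     = 106.666667 + -24 + -12
     = 70.666667
F(2) = 1.333333
Integral = F(4) - F(2) = 70.666667 - 1.333333 = 69.333333


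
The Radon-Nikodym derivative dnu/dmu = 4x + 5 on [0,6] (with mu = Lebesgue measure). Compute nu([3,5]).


nu(A) = integral_A (dnu/dmu) dmu = integral_3^5 (4x + 5) dx
Step 1: Antiderivative F(x) = (4/2)x^2 + 5x
Step 2: F(5) = (4/2)*5^2 + 5*5 = 50 + 25 = 75
Step 3: F(3) = (4/2)*3^2 + 5*3 = 18 + 15 = 33
Step 4: nu([3,5]) = F(5) - F(3) = 75 - 33 = 42


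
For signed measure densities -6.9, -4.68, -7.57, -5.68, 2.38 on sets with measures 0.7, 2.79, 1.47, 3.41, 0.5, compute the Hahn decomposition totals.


Step 1: Compute signed measure on each set:
  Set 1: -6.9 * 0.7 = -4.83
  Set 2: -4.68 * 2.79 = -13.0572
  Set 3: -7.57 * 1.47 = -11.1279
  Set 4: -5.68 * 3.41 = -19.3688
  Set 5: 2.38 * 0.5 = 1.19
Step 2: Total signed measure = (-4.83) + (-13.0572) + (-11.1279) + (-19.3688) + (1.19)
     = -47.1939
Step 3: Positive part mu+(X) = sum of positive contributions = 1.19
Step 4: Negative part mu-(X) = |sum of negative contributions| = 48.3839


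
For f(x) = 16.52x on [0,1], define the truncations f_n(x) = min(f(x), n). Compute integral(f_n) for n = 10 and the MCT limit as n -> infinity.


f(x) = 16.52x on [0,1]; f_n(x) = min(16.52x, n). At n = 10:
Step 1: f(x) reaches 10 at x = 10/16.52 = 0.605327
Step 2: integral(f_10) = integral(16.52x, 0, 0.605327) + integral(10, 0.605327, 1)
       = 16.52*0.605327^2/2 + 10*(1 - 0.605327)
       = 3.026634 + 3.946731
       = 6.973366
Step 3: As n -> infinity, f_n increases to f, so by MCT integral(f_n) -> integral(f) = 16.52/2 = 8.26.
Convergence: integral(f_10) = 6.973366 -> 8.26 as n -> infinity


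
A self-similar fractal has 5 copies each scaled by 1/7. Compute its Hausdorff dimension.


For a self-similar set with N copies scaled by 1/r:
dim_H = log(N)/log(r) = log(5)/log(7)
= 1.609438/1.94591
= 0.827087


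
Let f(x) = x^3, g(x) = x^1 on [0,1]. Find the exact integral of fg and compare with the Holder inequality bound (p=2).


Step 1: Exact integral of f*g = integral(x^4, 0, 1) = 1/5
     = 0.2
Step 2: Holder bound with p=2, q=2:
  ||f||_p = (integral x^6 dx)^(1/2) = (1/7)^(1/2) = 0.377964
  ||g||_q = (integral x^2 dx)^(1/2) = (1/3)^(1/2) = 0.57735
Step 3: Holder bound = ||f||_p * ||g||_q = 0.377964 * 0.57735 = 0.218218
Verification: 0.2 <= 0.218218 (Holder holds)


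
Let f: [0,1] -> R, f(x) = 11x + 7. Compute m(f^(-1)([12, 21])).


f^(-1)([12, 21]) = {x : 12 <= 11x + 7 <= 21}
Solving: (12 - 7)/11 <= x <= (21 - 7)/11
= [0.454545, 1.272727]
Intersecting with [0,1]: [0.454545, 1]
Measure = 1 - 0.454545 = 0.545455


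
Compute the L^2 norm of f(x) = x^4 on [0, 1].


Step 1: ||f||_2 = (integral_0^1 |x^4|^2 dx)^(1/2)
     = (integral_0^1 x^8 dx)^(1/2)
Step 2: integral_0^1 x^8 dx = [x^9/(9)] from 0 to 1 = 1^9/9
     = 1/9 = 0.111111
Step 3: ||f||_2 = (0.111111)^(1/2) = 0.333333


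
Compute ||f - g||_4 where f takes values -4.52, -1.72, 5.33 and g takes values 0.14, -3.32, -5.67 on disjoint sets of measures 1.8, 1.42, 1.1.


Step 1: Compute differences f_i - g_i:
  -4.52 - 0.14 = -4.66
  -1.72 - -3.32 = 1.6
  5.33 - -5.67 = 11
Step 2: Compute |diff|^4 * measure for each set:
  |-4.66|^4 * 1.8 = 471.567283 * 1.8 = 848.82111
  |1.6|^4 * 1.42 = 6.5536 * 1.42 = 9.306112
  |11|^4 * 1.1 = 14641 * 1.1 = 16105.1
Step 3: Sum = 16963.227222
Step 4: ||f-g||_4 = (16963.227222)^(1/4) = 11.412404


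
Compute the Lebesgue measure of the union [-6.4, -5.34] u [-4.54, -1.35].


For pairwise disjoint intervals, m(union) = sum of lengths.
= (-5.34 - -6.4) + (-1.35 - -4.54)
= 1.06 + 3.19
= 4.25


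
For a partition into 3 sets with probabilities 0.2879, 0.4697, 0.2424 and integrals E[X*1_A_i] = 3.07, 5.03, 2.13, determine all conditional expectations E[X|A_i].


For each cell A_i: E[X|A_i] = E[X*1_A_i] / P(A_i)
Step 1: E[X|A_1] = 3.07 / 0.2879 = 10.663425
Step 2: E[X|A_2] = 5.03 / 0.4697 = 10.708963
Step 3: E[X|A_3] = 2.13 / 0.2424 = 8.787129
Verification: E[X] = sum E[X*1_A_i] = 3.07 + 5.03 + 2.13 = 10.23


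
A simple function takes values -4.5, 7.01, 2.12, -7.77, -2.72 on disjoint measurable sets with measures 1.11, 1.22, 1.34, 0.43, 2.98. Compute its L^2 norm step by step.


Step 1: Compute |f_i|^2 for each value:
  |-4.5|^2 = 20.25
  |7.01|^2 = 49.1401
  |2.12|^2 = 4.4944
  |-7.77|^2 = 60.3729
  |-2.72|^2 = 7.3984
Step 2: Multiply by measures and sum:
  20.25 * 1.11 = 22.4775
  49.1401 * 1.22 = 59.950922
  4.4944 * 1.34 = 6.022496
  60.3729 * 0.43 = 25.960347
  7.3984 * 2.98 = 22.047232
Sum = 22.4775 + 59.950922 + 6.022496 + 25.960347 + 22.047232 = 136.458497
Step 3: Take the p-th root:
||f||_2 = (136.458497)^(1/2) = 11.681545


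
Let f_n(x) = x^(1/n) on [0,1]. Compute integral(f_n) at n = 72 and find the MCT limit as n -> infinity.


At n = 72: f_72(x) = x^(1/72).
Step 1: integral(x^(1/72), 0, 1) = [x^(1/72+1) / (1/72+1)] from 0 to 1
     = 1 / (1/72 + 1) = 1 / ((72+1)/72) = 72/(72+1)
     = 72/73 = 0.986301
Step 2: As n -> infinity, f_n(x) = x^(1/n) -> 1 for x in (0,1], and f_n is increasing in n.
By MCT, lim_n integral(f_n) = integral(lim_n f_n) = integral(1, 0, 1) = 1.
Step 3: Verify convergence: 72/73 = 0.986301 -> 1


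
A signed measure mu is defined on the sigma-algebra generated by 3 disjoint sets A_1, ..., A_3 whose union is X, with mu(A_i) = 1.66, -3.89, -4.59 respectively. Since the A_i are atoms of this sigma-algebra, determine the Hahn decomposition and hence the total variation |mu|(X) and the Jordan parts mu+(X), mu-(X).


Step 1: Every measurable set is a union of atoms (the cells / points), so a Hahn decomposition is
  obtained by grouping atoms by sign: P = union of atoms with mu > 0, N = union of the remaining atoms.
  Atoms in P (indices): 1;  atoms in N (indices): 2, 3
  Positive values: 1.66
  Negative values: -3.89, -4.59
Step 2: mu+(X) = mu(P) = sum of positive atom values = 1.66
Step 3: mu-(X) = -mu(N) = sum of |negative atom values| = 8.48
Step 4: |mu|(X) = mu+(X) + mu-(X) = 1.66 + 8.48 = 10.14


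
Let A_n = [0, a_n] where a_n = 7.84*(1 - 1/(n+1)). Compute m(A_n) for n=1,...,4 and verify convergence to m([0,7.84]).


By continuity of measure from below: if A_n increases to A, then m(A_n) -> m(A).
Here A = [0, 7.84], so m(A) = 7.84
Step 1: a_1 = 7.84*(1 - 1/2) = 3.92, m(A_1) = 3.92
Step 2: a_2 = 7.84*(1 - 1/3) = 5.2267, m(A_2) = 5.2267
Step 3: a_3 = 7.84*(1 - 1/4) = 5.88, m(A_3) = 5.88
Step 4: a_4 = 7.84*(1 - 1/5) = 6.272, m(A_4) = 6.272
Limit: m(A_n) -> m([0,7.84]) = 7.84


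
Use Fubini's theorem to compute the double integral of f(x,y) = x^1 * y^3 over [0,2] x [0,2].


By Fubini's theorem, the double integral factors as a product of single integrals:
Step 1: integral_0^2 x^1 dx = [x^2/2] from 0 to 2
     = 2^2/2 = 2
Step 2: integral_0^2 y^3 dy = [y^4/4] from 0 to 2
     = 2^4/4 = 4
Step 3: Double integral = 2 * 4 = 8


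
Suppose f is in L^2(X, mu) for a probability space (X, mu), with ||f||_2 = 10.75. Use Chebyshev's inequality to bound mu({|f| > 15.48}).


Chebyshev/Markov inequality: mu(|f| > eps) <= (||f||_p / eps)^p
Step 1: ||f||_2 / eps = 10.75 / 15.48 = 0.694444
Step 2: Raise to power p = 2:
  (0.694444)^2 = 0.482253
Step 3: Therefore mu(|f| > 15.48) <= 0.482253


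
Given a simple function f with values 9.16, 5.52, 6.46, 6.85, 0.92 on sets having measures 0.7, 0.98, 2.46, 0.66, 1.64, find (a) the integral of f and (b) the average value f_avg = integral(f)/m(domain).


Step 1: Integral = sum(value_i * measure_i)
= 9.16*0.7 + 5.52*0.98 + 6.46*2.46 + 6.85*0.66 + 0.92*1.64
= 6.412 + 5.4096 + 15.8916 + 4.521 + 1.5088
= 33.743
Step 2: Total measure of domain = 0.7 + 0.98 + 2.46 + 0.66 + 1.64 = 6.44
Step 3: Average value = 33.743 / 6.44 = 5.239596


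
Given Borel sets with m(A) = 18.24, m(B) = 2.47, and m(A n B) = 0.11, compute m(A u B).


By inclusion-exclusion: m(A u B) = m(A) + m(B) - m(A n B)
= 18.24 + 2.47 - 0.11
= 20.6


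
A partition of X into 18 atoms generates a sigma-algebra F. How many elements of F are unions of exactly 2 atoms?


Each element of F is a union of some subset of the 18 atoms.
Elements that are unions of exactly 2 atoms correspond to 2-element subsets of the 18 atoms.
Count = C(18, 2) = 18! / (2! * 16!) = 153.


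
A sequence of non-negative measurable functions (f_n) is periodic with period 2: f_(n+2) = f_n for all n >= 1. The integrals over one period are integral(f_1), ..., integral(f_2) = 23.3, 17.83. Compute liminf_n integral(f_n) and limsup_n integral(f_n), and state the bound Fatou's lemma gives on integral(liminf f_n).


The sequence (integral(f_n)) is periodic with period 2, repeating the values 23.3, 17.83 indefinitely.
Step 1: For a periodic sequence, every tail (a_m, a_(m+1), ...) contains all 2 period values infinitely often.
Step 2: Hence inf of every tail = min of the period values = min(23.3, 17.83) = 17.83.
        liminf_n integral(f_n) = sup over m of (inf of tail from m) = 17.83.
Step 3: Similarly sup of every tail = max of the period values = 23.3.
        limsup_n integral(f_n) = 23.3.
Step 4: Fatou's lemma: integral(liminf_n f_n) <= liminf_n integral(f_n) = 17.83.
        So the integral of the pointwise liminf is at most 17.83.


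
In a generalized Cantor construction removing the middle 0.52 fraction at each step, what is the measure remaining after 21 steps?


Step 1: At each step, fraction remaining = 1 - 0.52 = 0.48
Step 2: After 21 steps, measure = (0.48)^21
Result = 2.023327e-07


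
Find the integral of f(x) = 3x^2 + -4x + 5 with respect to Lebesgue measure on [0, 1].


The Lebesgue integral of a Riemann-integrable function agrees with the Riemann integral.
Antiderivative F(x) = (3/3)x^3 + (-4/2)x^2 + 5x
F(1) = (3/3)*1^3 + (-4/2)*1^2 + 5*1
     = (3/3)*1 + (-4/2)*1 + 5*1
     = 1 + -2 + 5
     = 4
F(0) = 0.0
Integral = F(1) - F(0) = 4 - 0.0 = 4


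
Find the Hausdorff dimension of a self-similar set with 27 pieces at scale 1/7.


For a self-similar set with N copies scaled by 1/r:
dim_H = log(N)/log(r) = log(27)/log(7)
= 3.295837/1.94591
= 1.693725


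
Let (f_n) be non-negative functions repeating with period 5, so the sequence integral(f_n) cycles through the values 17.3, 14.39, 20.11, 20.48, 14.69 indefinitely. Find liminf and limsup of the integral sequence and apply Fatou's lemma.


The sequence (integral(f_n)) is periodic with period 5, repeating the values 17.3, 14.39, 20.11, 20.48, 14.69 indefinitely.
Step 1: For a periodic sequence, every tail (a_m, a_(m+1), ...) contains all 5 period values infinitely often.
Step 2: Hence inf of every tail = min of the period values = min(17.3, 14.39, 20.11, 20.48, 14.69) = 14.39.
        liminf_n integral(f_n) = sup over m of (inf of tail from m) = 14.39.
Step 3: Similarly sup of every tail = max of the period values = 20.48.
        limsup_n integral(f_n) = 20.48.
Step 4: Fatou's lemma: integral(liminf_n f_n) <= liminf_n integral(f_n) = 14.39.
        So the integral of the pointwise liminf is at most 14.39.


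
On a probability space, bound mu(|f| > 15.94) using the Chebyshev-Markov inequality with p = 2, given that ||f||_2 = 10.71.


Chebyshev/Markov inequality: mu(|f| > eps) <= (||f||_p / eps)^p
Step 1: ||f||_2 / eps = 10.71 / 15.94 = 0.671895
Step 2: Raise to power p = 2:
  (0.671895)^2 = 0.451442
Step 3: Therefore mu(|f| > 15.94) <= 0.451442


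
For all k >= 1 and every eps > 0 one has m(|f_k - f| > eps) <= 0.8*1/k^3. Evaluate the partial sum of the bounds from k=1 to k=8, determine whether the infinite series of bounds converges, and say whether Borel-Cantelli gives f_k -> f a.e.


Step 1: List the terms 0.8*1/k^3 for k = 1 to 8:
  k=1: 0.8
  k=2: 0.1
  k=3: 0.02963
  k=4: 0.0125
  k=5: 0.0064
  k=6: 0.003704
  k=7: 0.002332
  k=8: 0.001563
Step 2: Partial sum = 0.8 + 0.1 + 0.02963 + 0.0125 + 0.0064 + 0.003704 + 0.002332 + 0.001563
     = 0.956128
Step 3: The full series sum_(k>=1) 0.8*1/k^3 converges (p-series with p = 3 > 1; a constant multiple of a convergent series converges).
Step 4: Fix eps > 0. Since sum_k m(|f_k - f| > eps) < infinity, the Borel-Cantelli lemma gives
        m(limsup_k {|f_k - f| > eps}) = 0, i.e. for a.e. x, |f_k(x) - f(x)| <= eps for all large k.
        Applying this with eps = 1/j for j = 1, 2, ... and intersecting the countably many full-measure sets,
        for a.e. x we get limsup_k |f_k(x) - f(x)| <= 1/j for every j, hence f_k -> f almost everywhere.
Conclusion: series converges; Borel-Cantelli yields f_k -> f a.e.


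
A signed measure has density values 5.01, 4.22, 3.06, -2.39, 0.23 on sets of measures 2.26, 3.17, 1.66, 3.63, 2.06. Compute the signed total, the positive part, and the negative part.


Step 1: Compute signed measure on each set:
  Set 1: 5.01 * 2.26 = 11.3226
  Set 2: 4.22 * 3.17 = 13.3774
  Set 3: 3.06 * 1.66 = 5.0796
  Set 4: -2.39 * 3.63 = -8.6757
  Set 5: 0.23 * 2.06 = 0.4738
Step 2: Total signed measure = (11.3226) + (13.3774) + (5.0796) + (-8.6757) + (0.4738)
     = 21.5777
Step 3: Positive part mu+(X) = sum of positive contributions = 30.2534
Step 4: Negative part mu-(X) = |sum of negative contributions| = 8.6757


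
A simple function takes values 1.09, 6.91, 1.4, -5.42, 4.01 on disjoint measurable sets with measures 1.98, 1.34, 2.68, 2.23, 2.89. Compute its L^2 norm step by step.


Step 1: Compute |f_i|^2 for each value:
  |1.09|^2 = 1.1881
  |6.91|^2 = 47.7481
  |1.4|^2 = 1.96
  |-5.42|^2 = 29.3764
  |4.01|^2 = 16.0801
Step 2: Multiply by measures and sum:
  1.1881 * 1.98 = 2.352438
  47.7481 * 1.34 = 63.982454
  1.96 * 2.68 = 5.2528
  29.3764 * 2.23 = 65.509372
  16.0801 * 2.89 = 46.471489
Sum = 2.352438 + 63.982454 + 5.2528 + 65.509372 + 46.471489 = 183.568553
Step 3: Take the p-th root:
||f||_2 = (183.568553)^(1/2) = 13.548747


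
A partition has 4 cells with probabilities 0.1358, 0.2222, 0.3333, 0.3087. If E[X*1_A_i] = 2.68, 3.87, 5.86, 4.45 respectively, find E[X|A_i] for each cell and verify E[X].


For each cell A_i: E[X|A_i] = E[X*1_A_i] / P(A_i)
Step 1: E[X|A_1] = 2.68 / 0.1358 = 19.734904
Step 2: E[X|A_2] = 3.87 / 0.2222 = 17.416742
Step 3: E[X|A_3] = 5.86 / 0.3333 = 17.581758
Step 4: E[X|A_4] = 4.45 / 0.3087 = 14.41529
Verification: E[X] = sum E[X*1_A_i] = 2.68 + 3.87 + 5.86 + 4.45 = 16.86


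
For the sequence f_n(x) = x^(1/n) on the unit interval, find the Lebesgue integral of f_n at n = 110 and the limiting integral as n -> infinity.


At n = 110: f_110(x) = x^(1/110).
Step 1: integral(x^(1/110), 0, 1) = [x^(1/110+1) / (1/110+1)] from 0 to 1
     = 1 / (1/110 + 1) = 1 / ((110+1)/110) = 110/(110+1)
     = 110/111 = 0.990991
Step 2: As n -> infinity, f_n(x) = x^(1/n) -> 1 for x in (0,1], and f_n is increasing in n.
By MCT, lim_n integral(f_n) = integral(lim_n f_n) = integral(1, 0, 1) = 1.
Step 3: Verify convergence: 110/111 = 0.990991 -> 1


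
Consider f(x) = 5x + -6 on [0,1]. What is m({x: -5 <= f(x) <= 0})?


f^(-1)([-5, 0]) = {x : -5 <= 5x + -6 <= 0}
Solving: (-5 - -6)/5 <= x <= (0 - -6)/5
= [0.2, 1.2]
Intersecting with [0,1]: [0.2, 1]
Measure = 1 - 0.2 = 0.8


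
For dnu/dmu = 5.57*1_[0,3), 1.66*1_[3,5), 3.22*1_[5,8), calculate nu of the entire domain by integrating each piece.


Integrate each piece of the Radon-Nikodym derivative:
Step 1: integral_0^3 5.57 dx = 5.57*(3-0) = 5.57*3 = 16.71
Step 2: integral_3^5 1.66 dx = 1.66*(5-3) = 1.66*2 = 3.32
Step 3: integral_5^8 3.22 dx = 3.22*(8-5) = 3.22*3 = 9.66
Total: 16.71 + 3.32 + 9.66 = 29.69


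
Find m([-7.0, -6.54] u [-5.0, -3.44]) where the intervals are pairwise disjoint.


For pairwise disjoint intervals, m(union) = sum of lengths.
= (-6.54 - -7.0) + (-3.44 - -5.0)
= 0.46 + 1.56
= 2.02


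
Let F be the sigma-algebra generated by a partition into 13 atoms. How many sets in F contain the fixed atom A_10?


Each element of F is a union of some subset S of the 13 atoms.
The element contains A_10 iff A_10 is in S.
So we count subsets S of {A_1,...,A_13} with A_10 in S: choose freely among the other 12 atoms.
Count = 2^(13-1) = 2^12 = 4096.


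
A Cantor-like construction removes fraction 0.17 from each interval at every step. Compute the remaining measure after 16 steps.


Step 1: At each step, fraction remaining = 1 - 0.17 = 0.83
Step 2: After 16 steps, measure = (0.83)^16
Result = 0.050728


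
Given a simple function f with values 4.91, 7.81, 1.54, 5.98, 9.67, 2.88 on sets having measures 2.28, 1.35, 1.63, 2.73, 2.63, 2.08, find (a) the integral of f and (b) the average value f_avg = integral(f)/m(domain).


Step 1: Integral = sum(value_i * measure_i)
= 4.91*2.28 + 7.81*1.35 + 1.54*1.63 + 5.98*2.73 + 9.67*2.63 + 2.88*2.08
= 11.1948 + 10.5435 + 2.5102 + 16.3254 + 25.4321 + 5.9904
= 71.9964
Step 2: Total measure of domain = 2.28 + 1.35 + 1.63 + 2.73 + 2.63 + 2.08 = 12.7
Step 3: Average value = 71.9964 / 12.7 = 5.669008


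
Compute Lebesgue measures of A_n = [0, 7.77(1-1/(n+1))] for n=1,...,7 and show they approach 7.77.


By continuity of measure from below: if A_n increases to A, then m(A_n) -> m(A).
Here A = [0, 7.77], so m(A) = 7.77
Step 1: a_1 = 7.77*(1 - 1/2) = 3.885, m(A_1) = 3.885
Step 2: a_2 = 7.77*(1 - 1/3) = 5.18, m(A_2) = 5.18
Step 3: a_3 = 7.77*(1 - 1/4) = 5.8275, m(A_3) = 5.8275
Step 4: a_4 = 7.77*(1 - 1/5) = 6.216, m(A_4) = 6.216
Step 5: a_5 = 7.77*(1 - 1/6) = 6.475, m(A_5) = 6.475
Step 6: a_6 = 7.77*(1 - 1/7) = 6.66, m(A_6) = 6.66
Step 7: a_7 = 7.77*(1 - 1/8) = 6.7988, m(A_7) = 6.7988
Limit: m(A_n) -> m([0,7.77]) = 7.77


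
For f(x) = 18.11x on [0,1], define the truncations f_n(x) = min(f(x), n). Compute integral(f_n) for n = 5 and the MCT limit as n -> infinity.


f(x) = 18.11x on [0,1]; f_n(x) = min(18.11x, n). At n = 5:
Step 1: f(x) reaches 5 at x = 5/18.11 = 0.276091
Step 2: integral(f_5) = integral(18.11x, 0, 0.276091) + integral(5, 0.276091, 1)
       = 18.11*0.276091^2/2 + 5*(1 - 0.276091)
       = 0.690226 + 3.619547
       = 4.309774
Step 3: As n -> infinity, f_n increases to f, so by MCT integral(f_n) -> integral(f) = 18.11/2 = 9.055.
Convergence: integral(f_5) = 4.309774 -> 9.055 as n -> infinity


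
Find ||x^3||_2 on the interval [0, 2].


Step 1: ||f||_2 = (integral_0^2 |x^3|^2 dx)^(1/2)
     = (integral_0^2 x^6 dx)^(1/2)
Step 2: integral_0^2 x^6 dx = [x^7/(7)] from 0 to 2 = 2^7/7
     = 128/7 = 18.285714
Step 3: ||f||_2 = (18.285714)^(1/2) = 4.27618


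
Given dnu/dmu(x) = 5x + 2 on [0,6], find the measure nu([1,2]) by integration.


nu(A) = integral_A (dnu/dmu) dmu = integral_1^2 (5x + 2) dx
Step 1: Antiderivative F(x) = (5/2)x^2 + 2x
Step 2: F(2) = (5/2)*2^2 + 2*2 = 10 + 4 = 14
Step 3: F(1) = (5/2)*1^2 + 2*1 = 2.5 + 2 = 4.5
Step 4: nu([1,2]) = F(2) - F(1) = 14 - 4.5 = 9.5


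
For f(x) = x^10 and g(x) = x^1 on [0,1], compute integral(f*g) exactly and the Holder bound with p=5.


Step 1: Exact integral of f*g = integral(x^11, 0, 1) = 1/12
     = 0.083333
Step 2: Holder bound with p=5, q=1.25:
  ||f||_p = (integral x^50 dx)^(1/5) = (1/51)^(1/5) = 0.455497
  ||g||_q = (integral x^1.25 dx)^(1/1.25) = (1/2.25)^(1/1.25) = 0.522702
Step 3: Holder bound = ||f||_p * ||g||_q = 0.455497 * 0.522702 = 0.238089
Verification: 0.083333 <= 0.238089 (Holder holds)


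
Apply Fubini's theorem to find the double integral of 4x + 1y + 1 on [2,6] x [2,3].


By Fubini, integrate in x first, then y.
Step 1: Fix y, integrate over x in [2,6]:
  integral(4x + 1y + 1, x=2..6)
  = 4*(6^2 - 2^2)/2 + (1y + 1)*(6 - 2)
  = 64 + (1y + 1)*4
  = 64 + 4y + 4
  = 68 + 4y
Step 2: Integrate over y in [2,3]:
  integral(68 + 4y, y=2..3)
  = 68*1 + 4*(3^2 - 2^2)/2
  = 68 + 10
  = 78


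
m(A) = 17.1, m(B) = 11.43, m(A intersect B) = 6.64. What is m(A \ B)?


m(A \ B) = m(A) - m(A n B)
= 17.1 - 6.64
= 10.46


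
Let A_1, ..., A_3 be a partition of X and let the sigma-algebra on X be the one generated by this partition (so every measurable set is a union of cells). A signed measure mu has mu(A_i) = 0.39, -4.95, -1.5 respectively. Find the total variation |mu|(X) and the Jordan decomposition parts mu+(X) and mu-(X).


Step 1: Every measurable set is a union of atoms (the cells / points), so a Hahn decomposition is
  obtained by grouping atoms by sign: P = union of atoms with mu > 0, N = union of the remaining atoms.
  Atoms in P (indices): 1;  atoms in N (indices): 2, 3
  Positive values: 0.39
  Negative values: -4.95, -1.5
Step 2: mu+(X) = mu(P) = sum of positive atom values = 0.39
Step 3: mu-(X) = -mu(N) = sum of |negative atom values| = 6.45
Step 4: |mu|(X) = mu+(X) + mu-(X) = 0.39 + 6.45 = 6.84


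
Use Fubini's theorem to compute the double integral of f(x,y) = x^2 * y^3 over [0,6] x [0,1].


By Fubini's theorem, the double integral factors as a product of single integrals:
Step 1: integral_0^6 x^2 dx = [x^3/3] from 0 to 6
     = 6^3/3 = 72
Step 2: integral_0^1 y^3 dy = [y^4/4] from 0 to 1
     = 1^4/4 = 0.25
Step 3: Double integral = 72 * 0.25 = 18


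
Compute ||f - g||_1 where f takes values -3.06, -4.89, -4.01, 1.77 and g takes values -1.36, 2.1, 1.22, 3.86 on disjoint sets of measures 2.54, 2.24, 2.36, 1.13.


Step 1: Compute differences f_i - g_i:
  -3.06 - -1.36 = -1.7
  -4.89 - 2.1 = -6.99
  -4.01 - 1.22 = -5.23
  1.77 - 3.86 = -2.09
Step 2: Compute |diff|^1 * measure for each set:
  |-1.7|^1 * 2.54 = 1.7 * 2.54 = 4.318
  |-6.99|^1 * 2.24 = 6.99 * 2.24 = 15.6576
  |-5.23|^1 * 2.36 = 5.23 * 2.36 = 12.3428
  |-2.09|^1 * 1.13 = 2.09 * 1.13 = 2.3617
Step 3: Sum = 34.6801
Step 4: ||f-g||_1 = (34.6801)^(1/1) = 34.6801


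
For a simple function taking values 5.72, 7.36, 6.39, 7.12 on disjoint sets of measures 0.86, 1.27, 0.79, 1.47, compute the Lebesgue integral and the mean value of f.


Step 1: Integral = sum(value_i * measure_i)
= 5.72*0.86 + 7.36*1.27 + 6.39*0.79 + 7.12*1.47
= 4.9192 + 9.3472 + 5.0481 + 10.4664
= 29.7809
Step 2: Total measure of domain = 0.86 + 1.27 + 0.79 + 1.47 = 4.39
Step 3: Average value = 29.7809 / 4.39 = 6.783804


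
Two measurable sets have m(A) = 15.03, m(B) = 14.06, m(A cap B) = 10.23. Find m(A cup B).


By inclusion-exclusion: m(A u B) = m(A) + m(B) - m(A n B)
= 15.03 + 14.06 - 10.23
= 18.86


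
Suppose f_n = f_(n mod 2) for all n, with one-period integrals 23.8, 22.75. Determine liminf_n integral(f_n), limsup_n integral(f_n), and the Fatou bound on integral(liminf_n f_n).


The sequence (integral(f_n)) is periodic with period 2, repeating the values 23.8, 22.75 indefinitely.
Step 1: For a periodic sequence, every tail (a_m, a_(m+1), ...) contains all 2 period values infinitely often.
Step 2: Hence inf of every tail = min of the period values = min(23.8, 22.75) = 22.75.
        liminf_n integral(f_n) = sup over m of (inf of tail from m) = 22.75.
Step 3: Similarly sup of every tail = max of the period values = 23.8.
        limsup_n integral(f_n) = 23.8.
Step 4: Fatou's lemma: integral(liminf_n f_n) <= liminf_n integral(f_n) = 22.75.
        So the integral of the pointwise liminf is at most 22.75.


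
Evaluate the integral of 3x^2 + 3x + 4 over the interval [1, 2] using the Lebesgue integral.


The Lebesgue integral of a Riemann-integrable function agrees with the Riemann integral.
Antiderivative F(x) = (3/3)x^3 + (3/2)x^2 + 4x
F(2) = (3/3)*2^3 + (3/2)*2^2 + 4*2
     = (3/3)*8 + (3/2)*4 + 4*2
     = 8 + 6 + 8
     = 22
F(1) = 6.5
Integral = F(2) - F(1) = 22 - 6.5 = 15.5


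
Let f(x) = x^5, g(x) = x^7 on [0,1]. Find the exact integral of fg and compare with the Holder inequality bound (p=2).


Step 1: Exact integral of f*g = integral(x^12, 0, 1) = 1/13
     = 0.076923
Step 2: Holder bound with p=2, q=2:
  ||f||_p = (integral x^10 dx)^(1/2) = (1/11)^(1/2) = 0.301511
  ||g||_q = (integral x^14 dx)^(1/2) = (1/15)^(1/2) = 0.258199
Step 3: Holder bound = ||f||_p * ||g||_q = 0.301511 * 0.258199 = 0.07785
Verification: 0.076923 <= 0.07785 (Holder holds)


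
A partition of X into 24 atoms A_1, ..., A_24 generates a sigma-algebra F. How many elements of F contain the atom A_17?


Each element of F is a union of some subset S of the 24 atoms.
The element contains A_17 iff A_17 is in S.
So we count subsets S of {A_1,...,A_24} with A_17 in S: choose freely among the other 23 atoms.
Count = 2^(24-1) = 2^23 = 8388608.


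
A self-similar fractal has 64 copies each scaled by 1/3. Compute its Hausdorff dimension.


For a self-similar set with N copies scaled by 1/r:
dim_H = log(N)/log(r) = log(64)/log(3)
= 4.158883/1.098612
= 3.785579


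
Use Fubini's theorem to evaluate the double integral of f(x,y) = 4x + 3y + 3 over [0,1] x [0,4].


By Fubini, integrate in x first, then y.
Step 1: Fix y, integrate over x in [0,1]:
  integral(4x + 3y + 3, x=0..1)
  = 4*(1^2 - 0^2)/2 + (3y + 3)*(1 - 0)
  = 2 + (3y + 3)*1
  = 2 + 3y + 3
  = 5 + 3y
Step 2: Integrate over y in [0,4]:
  integral(5 + 3y, y=0..4)
  = 5*4 + 3*(4^2 - 0^2)/2
  = 20 + 24
  = 44


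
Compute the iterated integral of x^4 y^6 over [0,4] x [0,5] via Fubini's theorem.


By Fubini's theorem, the double integral factors as a product of single integrals:
Step 1: integral_0^4 x^4 dx = [x^5/5] from 0 to 4
     = 4^5/5 = 204.8
Step 2: integral_0^5 y^6 dy = [y^7/7] from 0 to 5
     = 5^7/7 = 11160.714286
Step 3: Double integral = 204.8 * 11160.714286 = 2.285714e+06


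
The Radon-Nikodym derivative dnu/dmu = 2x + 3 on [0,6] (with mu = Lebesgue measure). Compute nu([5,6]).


nu(A) = integral_A (dnu/dmu) dmu = integral_5^6 (2x + 3) dx
Step 1: Antiderivative F(x) = (2/2)x^2 + 3x
Step 2: F(6) = (2/2)*6^2 + 3*6 = 36 + 18 = 54
Step 3: F(5) = (2/2)*5^2 + 3*5 = 25 + 15 = 40
Step 4: nu([5,6]) = F(6) - F(5) = 54 - 40 = 14


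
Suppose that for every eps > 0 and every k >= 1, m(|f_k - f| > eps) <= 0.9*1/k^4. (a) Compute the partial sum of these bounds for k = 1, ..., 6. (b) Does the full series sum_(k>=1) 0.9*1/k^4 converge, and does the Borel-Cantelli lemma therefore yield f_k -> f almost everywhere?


Step 1: List the terms 0.9*1/k^4 for k = 1 to 6:
  k=1: 0.9
  k=2: 0.05625
  k=3: 0.011111
  k=4: 0.003516
  k=5: 0.00144
  k=6: 6.944444e-04
Step 2: Partial sum = 0.9 + 0.05625 + 0.011111 + 0.003516 + 0.00144 + 6.944444e-04
     = 0.973011
Step 3: The full series sum_(k>=1) 0.9*1/k^4 converges (p-series with p = 4 > 1; a constant multiple of a convergent series converges).
Step 4: Fix eps > 0. Since sum_k m(|f_k - f| > eps) < infinity, the Borel-Cantelli lemma gives
        m(limsup_k {|f_k - f| > eps}) = 0, i.e. for a.e. x, |f_k(x) - f(x)| <= eps for all large k.
        Applying this with eps = 1/j for j = 1, 2, ... and intersecting the countably many full-measure sets,
        for a.e. x we get limsup_k |f_k(x) - f(x)| <= 1/j for every j, hence f_k -> f almost everywhere.
Conclusion: series converges; Borel-Cantelli yields f_k -> f a.e.
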